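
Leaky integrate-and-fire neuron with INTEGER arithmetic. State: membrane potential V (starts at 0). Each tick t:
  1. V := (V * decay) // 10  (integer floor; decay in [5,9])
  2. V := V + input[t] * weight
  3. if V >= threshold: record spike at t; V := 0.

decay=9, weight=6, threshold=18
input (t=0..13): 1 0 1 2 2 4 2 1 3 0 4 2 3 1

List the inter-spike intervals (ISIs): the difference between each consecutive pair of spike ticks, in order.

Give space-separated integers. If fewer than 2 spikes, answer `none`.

Answer: 2 3 2 2

Derivation:
t=0: input=1 -> V=6
t=1: input=0 -> V=5
t=2: input=1 -> V=10
t=3: input=2 -> V=0 FIRE
t=4: input=2 -> V=12
t=5: input=4 -> V=0 FIRE
t=6: input=2 -> V=12
t=7: input=1 -> V=16
t=8: input=3 -> V=0 FIRE
t=9: input=0 -> V=0
t=10: input=4 -> V=0 FIRE
t=11: input=2 -> V=12
t=12: input=3 -> V=0 FIRE
t=13: input=1 -> V=6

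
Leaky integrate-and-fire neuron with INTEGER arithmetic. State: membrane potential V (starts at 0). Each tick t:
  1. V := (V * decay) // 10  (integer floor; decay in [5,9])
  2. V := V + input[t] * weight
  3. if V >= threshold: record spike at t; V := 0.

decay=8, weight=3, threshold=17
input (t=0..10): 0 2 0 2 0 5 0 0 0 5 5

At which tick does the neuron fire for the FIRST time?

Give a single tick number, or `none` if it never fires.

t=0: input=0 -> V=0
t=1: input=2 -> V=6
t=2: input=0 -> V=4
t=3: input=2 -> V=9
t=4: input=0 -> V=7
t=5: input=5 -> V=0 FIRE
t=6: input=0 -> V=0
t=7: input=0 -> V=0
t=8: input=0 -> V=0
t=9: input=5 -> V=15
t=10: input=5 -> V=0 FIRE

Answer: 5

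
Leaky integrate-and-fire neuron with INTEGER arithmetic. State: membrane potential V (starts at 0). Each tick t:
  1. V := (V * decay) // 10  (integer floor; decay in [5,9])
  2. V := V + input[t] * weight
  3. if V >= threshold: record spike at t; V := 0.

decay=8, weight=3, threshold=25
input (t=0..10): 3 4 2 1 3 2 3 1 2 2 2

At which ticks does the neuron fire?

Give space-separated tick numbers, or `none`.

t=0: input=3 -> V=9
t=1: input=4 -> V=19
t=2: input=2 -> V=21
t=3: input=1 -> V=19
t=4: input=3 -> V=24
t=5: input=2 -> V=0 FIRE
t=6: input=3 -> V=9
t=7: input=1 -> V=10
t=8: input=2 -> V=14
t=9: input=2 -> V=17
t=10: input=2 -> V=19

Answer: 5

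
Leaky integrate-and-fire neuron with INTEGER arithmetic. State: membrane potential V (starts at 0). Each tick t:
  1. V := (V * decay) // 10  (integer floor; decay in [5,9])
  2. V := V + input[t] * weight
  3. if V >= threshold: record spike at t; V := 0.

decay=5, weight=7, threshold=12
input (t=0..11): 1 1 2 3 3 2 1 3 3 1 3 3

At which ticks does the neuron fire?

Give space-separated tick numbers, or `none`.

t=0: input=1 -> V=7
t=1: input=1 -> V=10
t=2: input=2 -> V=0 FIRE
t=3: input=3 -> V=0 FIRE
t=4: input=3 -> V=0 FIRE
t=5: input=2 -> V=0 FIRE
t=6: input=1 -> V=7
t=7: input=3 -> V=0 FIRE
t=8: input=3 -> V=0 FIRE
t=9: input=1 -> V=7
t=10: input=3 -> V=0 FIRE
t=11: input=3 -> V=0 FIRE

Answer: 2 3 4 5 7 8 10 11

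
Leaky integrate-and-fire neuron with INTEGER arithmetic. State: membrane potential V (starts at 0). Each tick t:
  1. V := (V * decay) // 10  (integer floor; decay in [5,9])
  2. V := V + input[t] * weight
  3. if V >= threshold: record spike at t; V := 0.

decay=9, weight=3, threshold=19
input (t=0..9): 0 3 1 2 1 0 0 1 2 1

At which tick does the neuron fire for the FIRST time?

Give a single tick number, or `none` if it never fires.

t=0: input=0 -> V=0
t=1: input=3 -> V=9
t=2: input=1 -> V=11
t=3: input=2 -> V=15
t=4: input=1 -> V=16
t=5: input=0 -> V=14
t=6: input=0 -> V=12
t=7: input=1 -> V=13
t=8: input=2 -> V=17
t=9: input=1 -> V=18

Answer: none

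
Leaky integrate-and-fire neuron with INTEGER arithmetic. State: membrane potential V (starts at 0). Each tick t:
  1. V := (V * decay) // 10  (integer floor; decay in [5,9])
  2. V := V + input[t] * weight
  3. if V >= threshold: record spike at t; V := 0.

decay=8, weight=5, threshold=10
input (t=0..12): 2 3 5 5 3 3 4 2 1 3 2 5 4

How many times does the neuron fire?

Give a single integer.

Answer: 12

Derivation:
t=0: input=2 -> V=0 FIRE
t=1: input=3 -> V=0 FIRE
t=2: input=5 -> V=0 FIRE
t=3: input=5 -> V=0 FIRE
t=4: input=3 -> V=0 FIRE
t=5: input=3 -> V=0 FIRE
t=6: input=4 -> V=0 FIRE
t=7: input=2 -> V=0 FIRE
t=8: input=1 -> V=5
t=9: input=3 -> V=0 FIRE
t=10: input=2 -> V=0 FIRE
t=11: input=5 -> V=0 FIRE
t=12: input=4 -> V=0 FIRE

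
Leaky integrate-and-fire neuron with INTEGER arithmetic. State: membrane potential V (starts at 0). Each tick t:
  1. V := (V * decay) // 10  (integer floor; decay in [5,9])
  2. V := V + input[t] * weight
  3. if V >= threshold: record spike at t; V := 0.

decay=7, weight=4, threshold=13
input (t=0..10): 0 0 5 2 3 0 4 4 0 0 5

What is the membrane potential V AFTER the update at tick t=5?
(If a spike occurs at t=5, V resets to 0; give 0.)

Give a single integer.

t=0: input=0 -> V=0
t=1: input=0 -> V=0
t=2: input=5 -> V=0 FIRE
t=3: input=2 -> V=8
t=4: input=3 -> V=0 FIRE
t=5: input=0 -> V=0
t=6: input=4 -> V=0 FIRE
t=7: input=4 -> V=0 FIRE
t=8: input=0 -> V=0
t=9: input=0 -> V=0
t=10: input=5 -> V=0 FIRE

Answer: 0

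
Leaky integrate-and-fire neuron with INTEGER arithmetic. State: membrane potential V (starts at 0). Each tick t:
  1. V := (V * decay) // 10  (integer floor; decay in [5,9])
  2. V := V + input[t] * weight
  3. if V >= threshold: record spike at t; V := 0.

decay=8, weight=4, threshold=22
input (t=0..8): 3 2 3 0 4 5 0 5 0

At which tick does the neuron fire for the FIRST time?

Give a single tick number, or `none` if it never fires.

t=0: input=3 -> V=12
t=1: input=2 -> V=17
t=2: input=3 -> V=0 FIRE
t=3: input=0 -> V=0
t=4: input=4 -> V=16
t=5: input=5 -> V=0 FIRE
t=6: input=0 -> V=0
t=7: input=5 -> V=20
t=8: input=0 -> V=16

Answer: 2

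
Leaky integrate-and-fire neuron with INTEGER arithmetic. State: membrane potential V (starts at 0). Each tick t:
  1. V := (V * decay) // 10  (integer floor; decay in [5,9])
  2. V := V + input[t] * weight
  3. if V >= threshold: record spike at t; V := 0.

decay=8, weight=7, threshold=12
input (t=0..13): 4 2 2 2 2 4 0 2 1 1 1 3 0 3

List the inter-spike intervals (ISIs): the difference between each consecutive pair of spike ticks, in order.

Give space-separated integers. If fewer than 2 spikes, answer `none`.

Answer: 1 1 1 1 1 2 2 2 2

Derivation:
t=0: input=4 -> V=0 FIRE
t=1: input=2 -> V=0 FIRE
t=2: input=2 -> V=0 FIRE
t=3: input=2 -> V=0 FIRE
t=4: input=2 -> V=0 FIRE
t=5: input=4 -> V=0 FIRE
t=6: input=0 -> V=0
t=7: input=2 -> V=0 FIRE
t=8: input=1 -> V=7
t=9: input=1 -> V=0 FIRE
t=10: input=1 -> V=7
t=11: input=3 -> V=0 FIRE
t=12: input=0 -> V=0
t=13: input=3 -> V=0 FIRE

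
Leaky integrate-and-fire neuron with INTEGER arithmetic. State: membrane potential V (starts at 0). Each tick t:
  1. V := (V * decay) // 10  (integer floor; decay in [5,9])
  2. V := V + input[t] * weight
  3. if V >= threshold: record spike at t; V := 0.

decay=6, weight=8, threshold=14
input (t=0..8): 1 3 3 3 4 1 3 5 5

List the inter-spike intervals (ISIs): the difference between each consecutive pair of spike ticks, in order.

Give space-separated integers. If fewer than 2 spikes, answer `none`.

Answer: 1 1 1 2 1 1

Derivation:
t=0: input=1 -> V=8
t=1: input=3 -> V=0 FIRE
t=2: input=3 -> V=0 FIRE
t=3: input=3 -> V=0 FIRE
t=4: input=4 -> V=0 FIRE
t=5: input=1 -> V=8
t=6: input=3 -> V=0 FIRE
t=7: input=5 -> V=0 FIRE
t=8: input=5 -> V=0 FIRE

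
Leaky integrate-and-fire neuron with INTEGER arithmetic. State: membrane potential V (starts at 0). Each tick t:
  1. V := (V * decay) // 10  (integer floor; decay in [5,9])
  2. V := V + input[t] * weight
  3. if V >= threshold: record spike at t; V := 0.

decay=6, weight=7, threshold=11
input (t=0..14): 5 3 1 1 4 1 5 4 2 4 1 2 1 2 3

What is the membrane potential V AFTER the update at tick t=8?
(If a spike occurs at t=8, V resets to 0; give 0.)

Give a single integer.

t=0: input=5 -> V=0 FIRE
t=1: input=3 -> V=0 FIRE
t=2: input=1 -> V=7
t=3: input=1 -> V=0 FIRE
t=4: input=4 -> V=0 FIRE
t=5: input=1 -> V=7
t=6: input=5 -> V=0 FIRE
t=7: input=4 -> V=0 FIRE
t=8: input=2 -> V=0 FIRE
t=9: input=4 -> V=0 FIRE
t=10: input=1 -> V=7
t=11: input=2 -> V=0 FIRE
t=12: input=1 -> V=7
t=13: input=2 -> V=0 FIRE
t=14: input=3 -> V=0 FIRE

Answer: 0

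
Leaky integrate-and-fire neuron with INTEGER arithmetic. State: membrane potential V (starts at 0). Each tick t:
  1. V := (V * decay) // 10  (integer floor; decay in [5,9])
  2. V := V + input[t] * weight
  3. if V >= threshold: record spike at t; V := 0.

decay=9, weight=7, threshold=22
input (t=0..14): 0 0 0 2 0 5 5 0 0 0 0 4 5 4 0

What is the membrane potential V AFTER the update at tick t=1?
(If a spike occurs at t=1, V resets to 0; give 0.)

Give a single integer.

t=0: input=0 -> V=0
t=1: input=0 -> V=0
t=2: input=0 -> V=0
t=3: input=2 -> V=14
t=4: input=0 -> V=12
t=5: input=5 -> V=0 FIRE
t=6: input=5 -> V=0 FIRE
t=7: input=0 -> V=0
t=8: input=0 -> V=0
t=9: input=0 -> V=0
t=10: input=0 -> V=0
t=11: input=4 -> V=0 FIRE
t=12: input=5 -> V=0 FIRE
t=13: input=4 -> V=0 FIRE
t=14: input=0 -> V=0

Answer: 0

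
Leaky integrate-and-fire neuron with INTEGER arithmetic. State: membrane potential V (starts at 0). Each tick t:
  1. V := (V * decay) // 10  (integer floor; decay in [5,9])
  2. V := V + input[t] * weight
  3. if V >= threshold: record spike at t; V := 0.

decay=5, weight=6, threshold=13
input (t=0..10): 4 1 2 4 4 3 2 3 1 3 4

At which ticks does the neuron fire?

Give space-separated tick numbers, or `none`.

Answer: 0 2 3 4 5 7 9 10

Derivation:
t=0: input=4 -> V=0 FIRE
t=1: input=1 -> V=6
t=2: input=2 -> V=0 FIRE
t=3: input=4 -> V=0 FIRE
t=4: input=4 -> V=0 FIRE
t=5: input=3 -> V=0 FIRE
t=6: input=2 -> V=12
t=7: input=3 -> V=0 FIRE
t=8: input=1 -> V=6
t=9: input=3 -> V=0 FIRE
t=10: input=4 -> V=0 FIRE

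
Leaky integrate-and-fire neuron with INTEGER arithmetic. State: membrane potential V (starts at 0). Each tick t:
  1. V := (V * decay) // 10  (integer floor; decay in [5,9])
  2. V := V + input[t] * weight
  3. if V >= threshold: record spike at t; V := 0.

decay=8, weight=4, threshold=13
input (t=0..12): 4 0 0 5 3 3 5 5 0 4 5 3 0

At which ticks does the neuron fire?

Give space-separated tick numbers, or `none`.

t=0: input=4 -> V=0 FIRE
t=1: input=0 -> V=0
t=2: input=0 -> V=0
t=3: input=5 -> V=0 FIRE
t=4: input=3 -> V=12
t=5: input=3 -> V=0 FIRE
t=6: input=5 -> V=0 FIRE
t=7: input=5 -> V=0 FIRE
t=8: input=0 -> V=0
t=9: input=4 -> V=0 FIRE
t=10: input=5 -> V=0 FIRE
t=11: input=3 -> V=12
t=12: input=0 -> V=9

Answer: 0 3 5 6 7 9 10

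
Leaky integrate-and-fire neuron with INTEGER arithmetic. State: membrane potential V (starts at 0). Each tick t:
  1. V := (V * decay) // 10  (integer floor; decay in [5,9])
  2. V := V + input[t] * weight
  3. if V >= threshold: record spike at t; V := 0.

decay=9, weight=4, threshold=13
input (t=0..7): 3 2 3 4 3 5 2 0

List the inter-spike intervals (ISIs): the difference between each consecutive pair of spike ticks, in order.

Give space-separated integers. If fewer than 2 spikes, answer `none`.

t=0: input=3 -> V=12
t=1: input=2 -> V=0 FIRE
t=2: input=3 -> V=12
t=3: input=4 -> V=0 FIRE
t=4: input=3 -> V=12
t=5: input=5 -> V=0 FIRE
t=6: input=2 -> V=8
t=7: input=0 -> V=7

Answer: 2 2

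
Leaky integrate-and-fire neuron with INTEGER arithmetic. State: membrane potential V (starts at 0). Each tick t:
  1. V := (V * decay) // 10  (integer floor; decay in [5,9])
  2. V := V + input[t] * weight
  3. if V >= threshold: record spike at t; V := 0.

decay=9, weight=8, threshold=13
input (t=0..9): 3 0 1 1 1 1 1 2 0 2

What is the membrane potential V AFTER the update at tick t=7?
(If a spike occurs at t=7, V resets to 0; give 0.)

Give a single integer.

t=0: input=3 -> V=0 FIRE
t=1: input=0 -> V=0
t=2: input=1 -> V=8
t=3: input=1 -> V=0 FIRE
t=4: input=1 -> V=8
t=5: input=1 -> V=0 FIRE
t=6: input=1 -> V=8
t=7: input=2 -> V=0 FIRE
t=8: input=0 -> V=0
t=9: input=2 -> V=0 FIRE

Answer: 0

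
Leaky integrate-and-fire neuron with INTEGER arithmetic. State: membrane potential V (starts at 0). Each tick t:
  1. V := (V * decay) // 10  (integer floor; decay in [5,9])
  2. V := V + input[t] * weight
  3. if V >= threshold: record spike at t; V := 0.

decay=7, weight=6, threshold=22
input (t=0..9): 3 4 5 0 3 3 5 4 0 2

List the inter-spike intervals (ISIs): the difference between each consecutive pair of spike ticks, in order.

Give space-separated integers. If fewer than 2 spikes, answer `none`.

t=0: input=3 -> V=18
t=1: input=4 -> V=0 FIRE
t=2: input=5 -> V=0 FIRE
t=3: input=0 -> V=0
t=4: input=3 -> V=18
t=5: input=3 -> V=0 FIRE
t=6: input=5 -> V=0 FIRE
t=7: input=4 -> V=0 FIRE
t=8: input=0 -> V=0
t=9: input=2 -> V=12

Answer: 1 3 1 1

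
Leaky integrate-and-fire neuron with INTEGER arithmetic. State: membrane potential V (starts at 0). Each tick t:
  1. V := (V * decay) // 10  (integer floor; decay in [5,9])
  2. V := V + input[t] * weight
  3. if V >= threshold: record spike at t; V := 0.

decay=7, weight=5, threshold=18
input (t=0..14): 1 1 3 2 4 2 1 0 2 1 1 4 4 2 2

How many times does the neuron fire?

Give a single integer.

Answer: 4

Derivation:
t=0: input=1 -> V=5
t=1: input=1 -> V=8
t=2: input=3 -> V=0 FIRE
t=3: input=2 -> V=10
t=4: input=4 -> V=0 FIRE
t=5: input=2 -> V=10
t=6: input=1 -> V=12
t=7: input=0 -> V=8
t=8: input=2 -> V=15
t=9: input=1 -> V=15
t=10: input=1 -> V=15
t=11: input=4 -> V=0 FIRE
t=12: input=4 -> V=0 FIRE
t=13: input=2 -> V=10
t=14: input=2 -> V=17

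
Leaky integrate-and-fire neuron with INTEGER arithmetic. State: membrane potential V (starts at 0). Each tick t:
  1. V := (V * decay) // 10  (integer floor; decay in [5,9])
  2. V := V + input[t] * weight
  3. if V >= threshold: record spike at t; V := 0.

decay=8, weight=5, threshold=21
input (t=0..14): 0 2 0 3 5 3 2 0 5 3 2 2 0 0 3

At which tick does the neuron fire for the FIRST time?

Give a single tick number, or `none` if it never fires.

Answer: 3

Derivation:
t=0: input=0 -> V=0
t=1: input=2 -> V=10
t=2: input=0 -> V=8
t=3: input=3 -> V=0 FIRE
t=4: input=5 -> V=0 FIRE
t=5: input=3 -> V=15
t=6: input=2 -> V=0 FIRE
t=7: input=0 -> V=0
t=8: input=5 -> V=0 FIRE
t=9: input=3 -> V=15
t=10: input=2 -> V=0 FIRE
t=11: input=2 -> V=10
t=12: input=0 -> V=8
t=13: input=0 -> V=6
t=14: input=3 -> V=19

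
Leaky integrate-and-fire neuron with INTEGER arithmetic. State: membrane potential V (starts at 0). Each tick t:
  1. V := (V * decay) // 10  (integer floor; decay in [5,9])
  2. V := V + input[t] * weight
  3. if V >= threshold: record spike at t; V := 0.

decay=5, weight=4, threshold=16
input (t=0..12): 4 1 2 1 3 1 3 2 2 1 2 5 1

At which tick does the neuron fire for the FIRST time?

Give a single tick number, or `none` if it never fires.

t=0: input=4 -> V=0 FIRE
t=1: input=1 -> V=4
t=2: input=2 -> V=10
t=3: input=1 -> V=9
t=4: input=3 -> V=0 FIRE
t=5: input=1 -> V=4
t=6: input=3 -> V=14
t=7: input=2 -> V=15
t=8: input=2 -> V=15
t=9: input=1 -> V=11
t=10: input=2 -> V=13
t=11: input=5 -> V=0 FIRE
t=12: input=1 -> V=4

Answer: 0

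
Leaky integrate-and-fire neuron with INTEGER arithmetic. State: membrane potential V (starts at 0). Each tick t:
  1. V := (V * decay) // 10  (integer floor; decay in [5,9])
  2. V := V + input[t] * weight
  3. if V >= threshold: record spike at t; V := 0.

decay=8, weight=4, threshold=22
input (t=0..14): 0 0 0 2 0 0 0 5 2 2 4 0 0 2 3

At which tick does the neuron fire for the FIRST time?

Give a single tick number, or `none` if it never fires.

Answer: 7

Derivation:
t=0: input=0 -> V=0
t=1: input=0 -> V=0
t=2: input=0 -> V=0
t=3: input=2 -> V=8
t=4: input=0 -> V=6
t=5: input=0 -> V=4
t=6: input=0 -> V=3
t=7: input=5 -> V=0 FIRE
t=8: input=2 -> V=8
t=9: input=2 -> V=14
t=10: input=4 -> V=0 FIRE
t=11: input=0 -> V=0
t=12: input=0 -> V=0
t=13: input=2 -> V=8
t=14: input=3 -> V=18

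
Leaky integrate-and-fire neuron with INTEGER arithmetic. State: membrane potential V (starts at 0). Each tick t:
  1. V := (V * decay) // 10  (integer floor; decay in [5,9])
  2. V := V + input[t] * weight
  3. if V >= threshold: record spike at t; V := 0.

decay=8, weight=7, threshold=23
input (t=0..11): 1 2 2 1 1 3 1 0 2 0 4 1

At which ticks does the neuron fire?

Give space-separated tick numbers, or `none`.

t=0: input=1 -> V=7
t=1: input=2 -> V=19
t=2: input=2 -> V=0 FIRE
t=3: input=1 -> V=7
t=4: input=1 -> V=12
t=5: input=3 -> V=0 FIRE
t=6: input=1 -> V=7
t=7: input=0 -> V=5
t=8: input=2 -> V=18
t=9: input=0 -> V=14
t=10: input=4 -> V=0 FIRE
t=11: input=1 -> V=7

Answer: 2 5 10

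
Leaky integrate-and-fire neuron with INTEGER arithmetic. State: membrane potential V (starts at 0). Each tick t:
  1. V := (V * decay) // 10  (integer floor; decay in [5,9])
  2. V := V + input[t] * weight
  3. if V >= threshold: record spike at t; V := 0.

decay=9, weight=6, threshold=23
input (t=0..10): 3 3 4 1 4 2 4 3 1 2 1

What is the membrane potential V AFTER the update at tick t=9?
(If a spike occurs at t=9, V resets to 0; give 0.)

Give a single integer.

t=0: input=3 -> V=18
t=1: input=3 -> V=0 FIRE
t=2: input=4 -> V=0 FIRE
t=3: input=1 -> V=6
t=4: input=4 -> V=0 FIRE
t=5: input=2 -> V=12
t=6: input=4 -> V=0 FIRE
t=7: input=3 -> V=18
t=8: input=1 -> V=22
t=9: input=2 -> V=0 FIRE
t=10: input=1 -> V=6

Answer: 0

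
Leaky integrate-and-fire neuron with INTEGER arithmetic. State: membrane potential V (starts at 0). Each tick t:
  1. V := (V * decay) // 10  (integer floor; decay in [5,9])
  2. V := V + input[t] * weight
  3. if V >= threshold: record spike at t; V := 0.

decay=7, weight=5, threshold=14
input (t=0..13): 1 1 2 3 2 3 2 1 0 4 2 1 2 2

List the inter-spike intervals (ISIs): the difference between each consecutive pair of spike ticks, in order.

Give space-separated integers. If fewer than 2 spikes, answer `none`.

t=0: input=1 -> V=5
t=1: input=1 -> V=8
t=2: input=2 -> V=0 FIRE
t=3: input=3 -> V=0 FIRE
t=4: input=2 -> V=10
t=5: input=3 -> V=0 FIRE
t=6: input=2 -> V=10
t=7: input=1 -> V=12
t=8: input=0 -> V=8
t=9: input=4 -> V=0 FIRE
t=10: input=2 -> V=10
t=11: input=1 -> V=12
t=12: input=2 -> V=0 FIRE
t=13: input=2 -> V=10

Answer: 1 2 4 3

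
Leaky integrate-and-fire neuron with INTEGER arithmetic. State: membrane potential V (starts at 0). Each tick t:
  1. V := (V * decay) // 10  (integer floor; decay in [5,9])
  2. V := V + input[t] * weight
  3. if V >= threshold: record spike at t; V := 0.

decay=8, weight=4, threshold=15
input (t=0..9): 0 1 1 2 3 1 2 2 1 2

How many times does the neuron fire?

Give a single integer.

t=0: input=0 -> V=0
t=1: input=1 -> V=4
t=2: input=1 -> V=7
t=3: input=2 -> V=13
t=4: input=3 -> V=0 FIRE
t=5: input=1 -> V=4
t=6: input=2 -> V=11
t=7: input=2 -> V=0 FIRE
t=8: input=1 -> V=4
t=9: input=2 -> V=11

Answer: 2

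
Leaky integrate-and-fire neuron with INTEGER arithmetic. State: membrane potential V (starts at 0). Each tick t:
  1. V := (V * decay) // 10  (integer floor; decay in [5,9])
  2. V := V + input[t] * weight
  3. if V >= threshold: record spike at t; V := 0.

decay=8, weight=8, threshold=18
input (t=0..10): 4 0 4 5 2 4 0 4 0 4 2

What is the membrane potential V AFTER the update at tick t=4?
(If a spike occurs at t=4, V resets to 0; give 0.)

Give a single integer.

Answer: 16

Derivation:
t=0: input=4 -> V=0 FIRE
t=1: input=0 -> V=0
t=2: input=4 -> V=0 FIRE
t=3: input=5 -> V=0 FIRE
t=4: input=2 -> V=16
t=5: input=4 -> V=0 FIRE
t=6: input=0 -> V=0
t=7: input=4 -> V=0 FIRE
t=8: input=0 -> V=0
t=9: input=4 -> V=0 FIRE
t=10: input=2 -> V=16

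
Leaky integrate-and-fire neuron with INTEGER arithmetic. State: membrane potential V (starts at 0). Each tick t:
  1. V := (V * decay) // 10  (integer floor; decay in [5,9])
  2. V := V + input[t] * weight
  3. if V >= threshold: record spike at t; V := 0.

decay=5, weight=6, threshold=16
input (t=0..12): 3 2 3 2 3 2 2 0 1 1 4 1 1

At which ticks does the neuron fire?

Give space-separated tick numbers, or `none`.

t=0: input=3 -> V=0 FIRE
t=1: input=2 -> V=12
t=2: input=3 -> V=0 FIRE
t=3: input=2 -> V=12
t=4: input=3 -> V=0 FIRE
t=5: input=2 -> V=12
t=6: input=2 -> V=0 FIRE
t=7: input=0 -> V=0
t=8: input=1 -> V=6
t=9: input=1 -> V=9
t=10: input=4 -> V=0 FIRE
t=11: input=1 -> V=6
t=12: input=1 -> V=9

Answer: 0 2 4 6 10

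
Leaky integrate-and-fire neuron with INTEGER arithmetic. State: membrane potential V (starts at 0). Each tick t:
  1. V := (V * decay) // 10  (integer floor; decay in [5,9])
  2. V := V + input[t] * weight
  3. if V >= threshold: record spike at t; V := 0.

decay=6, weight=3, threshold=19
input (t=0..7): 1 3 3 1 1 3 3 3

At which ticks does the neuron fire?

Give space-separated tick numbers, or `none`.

Answer: 7

Derivation:
t=0: input=1 -> V=3
t=1: input=3 -> V=10
t=2: input=3 -> V=15
t=3: input=1 -> V=12
t=4: input=1 -> V=10
t=5: input=3 -> V=15
t=6: input=3 -> V=18
t=7: input=3 -> V=0 FIRE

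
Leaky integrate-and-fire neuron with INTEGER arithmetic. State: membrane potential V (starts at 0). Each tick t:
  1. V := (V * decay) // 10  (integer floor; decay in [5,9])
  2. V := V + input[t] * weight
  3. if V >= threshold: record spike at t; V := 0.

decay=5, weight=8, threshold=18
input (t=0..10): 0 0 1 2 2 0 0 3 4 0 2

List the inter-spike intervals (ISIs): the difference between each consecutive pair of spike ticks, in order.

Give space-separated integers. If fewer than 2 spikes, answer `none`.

Answer: 4 1

Derivation:
t=0: input=0 -> V=0
t=1: input=0 -> V=0
t=2: input=1 -> V=8
t=3: input=2 -> V=0 FIRE
t=4: input=2 -> V=16
t=5: input=0 -> V=8
t=6: input=0 -> V=4
t=7: input=3 -> V=0 FIRE
t=8: input=4 -> V=0 FIRE
t=9: input=0 -> V=0
t=10: input=2 -> V=16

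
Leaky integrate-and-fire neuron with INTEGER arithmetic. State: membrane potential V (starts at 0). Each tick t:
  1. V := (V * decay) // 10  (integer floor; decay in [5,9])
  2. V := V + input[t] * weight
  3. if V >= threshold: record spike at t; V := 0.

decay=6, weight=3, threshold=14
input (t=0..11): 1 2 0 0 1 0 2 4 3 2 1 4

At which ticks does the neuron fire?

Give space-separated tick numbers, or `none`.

t=0: input=1 -> V=3
t=1: input=2 -> V=7
t=2: input=0 -> V=4
t=3: input=0 -> V=2
t=4: input=1 -> V=4
t=5: input=0 -> V=2
t=6: input=2 -> V=7
t=7: input=4 -> V=0 FIRE
t=8: input=3 -> V=9
t=9: input=2 -> V=11
t=10: input=1 -> V=9
t=11: input=4 -> V=0 FIRE

Answer: 7 11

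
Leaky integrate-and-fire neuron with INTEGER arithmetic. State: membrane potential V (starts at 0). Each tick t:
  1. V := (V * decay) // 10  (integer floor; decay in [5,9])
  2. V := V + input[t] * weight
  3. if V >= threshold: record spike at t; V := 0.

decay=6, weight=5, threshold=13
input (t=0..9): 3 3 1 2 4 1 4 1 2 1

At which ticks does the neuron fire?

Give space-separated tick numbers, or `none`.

Answer: 0 1 3 4 6 8

Derivation:
t=0: input=3 -> V=0 FIRE
t=1: input=3 -> V=0 FIRE
t=2: input=1 -> V=5
t=3: input=2 -> V=0 FIRE
t=4: input=4 -> V=0 FIRE
t=5: input=1 -> V=5
t=6: input=4 -> V=0 FIRE
t=7: input=1 -> V=5
t=8: input=2 -> V=0 FIRE
t=9: input=1 -> V=5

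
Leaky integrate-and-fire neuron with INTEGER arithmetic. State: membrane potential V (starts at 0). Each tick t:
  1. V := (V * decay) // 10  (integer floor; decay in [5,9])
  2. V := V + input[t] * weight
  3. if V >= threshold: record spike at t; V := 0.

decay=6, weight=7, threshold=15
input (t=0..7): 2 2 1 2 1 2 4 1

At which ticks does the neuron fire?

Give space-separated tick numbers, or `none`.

Answer: 1 3 5 6

Derivation:
t=0: input=2 -> V=14
t=1: input=2 -> V=0 FIRE
t=2: input=1 -> V=7
t=3: input=2 -> V=0 FIRE
t=4: input=1 -> V=7
t=5: input=2 -> V=0 FIRE
t=6: input=4 -> V=0 FIRE
t=7: input=1 -> V=7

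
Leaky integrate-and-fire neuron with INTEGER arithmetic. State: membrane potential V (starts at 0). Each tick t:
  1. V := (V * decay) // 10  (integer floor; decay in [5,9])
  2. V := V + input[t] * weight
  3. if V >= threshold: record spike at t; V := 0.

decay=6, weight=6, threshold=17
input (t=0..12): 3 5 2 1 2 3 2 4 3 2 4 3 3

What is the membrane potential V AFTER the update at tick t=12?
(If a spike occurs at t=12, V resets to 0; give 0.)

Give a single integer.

Answer: 0

Derivation:
t=0: input=3 -> V=0 FIRE
t=1: input=5 -> V=0 FIRE
t=2: input=2 -> V=12
t=3: input=1 -> V=13
t=4: input=2 -> V=0 FIRE
t=5: input=3 -> V=0 FIRE
t=6: input=2 -> V=12
t=7: input=4 -> V=0 FIRE
t=8: input=3 -> V=0 FIRE
t=9: input=2 -> V=12
t=10: input=4 -> V=0 FIRE
t=11: input=3 -> V=0 FIRE
t=12: input=3 -> V=0 FIRE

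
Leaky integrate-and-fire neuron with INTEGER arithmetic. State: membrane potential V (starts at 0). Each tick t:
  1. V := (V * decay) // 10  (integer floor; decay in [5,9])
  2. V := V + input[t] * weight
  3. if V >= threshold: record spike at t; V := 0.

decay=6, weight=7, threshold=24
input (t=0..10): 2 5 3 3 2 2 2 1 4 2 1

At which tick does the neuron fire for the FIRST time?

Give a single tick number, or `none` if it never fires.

t=0: input=2 -> V=14
t=1: input=5 -> V=0 FIRE
t=2: input=3 -> V=21
t=3: input=3 -> V=0 FIRE
t=4: input=2 -> V=14
t=5: input=2 -> V=22
t=6: input=2 -> V=0 FIRE
t=7: input=1 -> V=7
t=8: input=4 -> V=0 FIRE
t=9: input=2 -> V=14
t=10: input=1 -> V=15

Answer: 1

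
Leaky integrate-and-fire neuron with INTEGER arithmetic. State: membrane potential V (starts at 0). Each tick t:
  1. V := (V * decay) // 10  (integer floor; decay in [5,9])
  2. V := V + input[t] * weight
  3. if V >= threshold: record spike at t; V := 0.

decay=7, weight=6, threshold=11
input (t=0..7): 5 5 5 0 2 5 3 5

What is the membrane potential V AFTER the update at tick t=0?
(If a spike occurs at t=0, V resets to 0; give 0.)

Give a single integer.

t=0: input=5 -> V=0 FIRE
t=1: input=5 -> V=0 FIRE
t=2: input=5 -> V=0 FIRE
t=3: input=0 -> V=0
t=4: input=2 -> V=0 FIRE
t=5: input=5 -> V=0 FIRE
t=6: input=3 -> V=0 FIRE
t=7: input=5 -> V=0 FIRE

Answer: 0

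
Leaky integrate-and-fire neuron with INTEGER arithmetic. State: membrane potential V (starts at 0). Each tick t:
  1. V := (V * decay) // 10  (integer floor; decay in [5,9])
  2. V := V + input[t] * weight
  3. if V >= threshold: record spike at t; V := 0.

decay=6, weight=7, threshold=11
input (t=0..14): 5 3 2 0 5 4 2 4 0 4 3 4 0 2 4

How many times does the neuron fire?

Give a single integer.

Answer: 12

Derivation:
t=0: input=5 -> V=0 FIRE
t=1: input=3 -> V=0 FIRE
t=2: input=2 -> V=0 FIRE
t=3: input=0 -> V=0
t=4: input=5 -> V=0 FIRE
t=5: input=4 -> V=0 FIRE
t=6: input=2 -> V=0 FIRE
t=7: input=4 -> V=0 FIRE
t=8: input=0 -> V=0
t=9: input=4 -> V=0 FIRE
t=10: input=3 -> V=0 FIRE
t=11: input=4 -> V=0 FIRE
t=12: input=0 -> V=0
t=13: input=2 -> V=0 FIRE
t=14: input=4 -> V=0 FIRE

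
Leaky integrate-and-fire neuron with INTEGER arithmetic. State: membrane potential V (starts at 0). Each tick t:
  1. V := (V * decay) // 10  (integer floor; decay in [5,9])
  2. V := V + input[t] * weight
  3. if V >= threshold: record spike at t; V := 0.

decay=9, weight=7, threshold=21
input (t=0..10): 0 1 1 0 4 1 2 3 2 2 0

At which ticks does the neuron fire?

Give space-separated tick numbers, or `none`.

Answer: 4 7 9

Derivation:
t=0: input=0 -> V=0
t=1: input=1 -> V=7
t=2: input=1 -> V=13
t=3: input=0 -> V=11
t=4: input=4 -> V=0 FIRE
t=5: input=1 -> V=7
t=6: input=2 -> V=20
t=7: input=3 -> V=0 FIRE
t=8: input=2 -> V=14
t=9: input=2 -> V=0 FIRE
t=10: input=0 -> V=0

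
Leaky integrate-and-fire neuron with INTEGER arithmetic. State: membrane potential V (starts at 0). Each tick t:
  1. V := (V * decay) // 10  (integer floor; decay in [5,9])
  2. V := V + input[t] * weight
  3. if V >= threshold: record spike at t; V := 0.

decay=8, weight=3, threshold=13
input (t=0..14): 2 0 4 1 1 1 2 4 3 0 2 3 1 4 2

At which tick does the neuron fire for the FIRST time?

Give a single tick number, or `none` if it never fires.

Answer: 2

Derivation:
t=0: input=2 -> V=6
t=1: input=0 -> V=4
t=2: input=4 -> V=0 FIRE
t=3: input=1 -> V=3
t=4: input=1 -> V=5
t=5: input=1 -> V=7
t=6: input=2 -> V=11
t=7: input=4 -> V=0 FIRE
t=8: input=3 -> V=9
t=9: input=0 -> V=7
t=10: input=2 -> V=11
t=11: input=3 -> V=0 FIRE
t=12: input=1 -> V=3
t=13: input=4 -> V=0 FIRE
t=14: input=2 -> V=6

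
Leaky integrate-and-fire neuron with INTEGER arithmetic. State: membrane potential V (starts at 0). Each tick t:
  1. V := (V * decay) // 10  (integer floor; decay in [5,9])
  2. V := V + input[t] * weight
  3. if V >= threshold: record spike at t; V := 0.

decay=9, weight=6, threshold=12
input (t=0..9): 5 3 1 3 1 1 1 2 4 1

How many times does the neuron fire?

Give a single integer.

t=0: input=5 -> V=0 FIRE
t=1: input=3 -> V=0 FIRE
t=2: input=1 -> V=6
t=3: input=3 -> V=0 FIRE
t=4: input=1 -> V=6
t=5: input=1 -> V=11
t=6: input=1 -> V=0 FIRE
t=7: input=2 -> V=0 FIRE
t=8: input=4 -> V=0 FIRE
t=9: input=1 -> V=6

Answer: 6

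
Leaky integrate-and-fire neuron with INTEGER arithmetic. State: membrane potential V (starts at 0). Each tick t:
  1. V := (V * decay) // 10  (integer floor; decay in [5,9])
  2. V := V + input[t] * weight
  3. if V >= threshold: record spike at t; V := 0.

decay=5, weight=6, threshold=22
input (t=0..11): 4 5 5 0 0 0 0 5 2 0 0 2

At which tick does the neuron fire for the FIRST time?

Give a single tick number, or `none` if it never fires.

t=0: input=4 -> V=0 FIRE
t=1: input=5 -> V=0 FIRE
t=2: input=5 -> V=0 FIRE
t=3: input=0 -> V=0
t=4: input=0 -> V=0
t=5: input=0 -> V=0
t=6: input=0 -> V=0
t=7: input=5 -> V=0 FIRE
t=8: input=2 -> V=12
t=9: input=0 -> V=6
t=10: input=0 -> V=3
t=11: input=2 -> V=13

Answer: 0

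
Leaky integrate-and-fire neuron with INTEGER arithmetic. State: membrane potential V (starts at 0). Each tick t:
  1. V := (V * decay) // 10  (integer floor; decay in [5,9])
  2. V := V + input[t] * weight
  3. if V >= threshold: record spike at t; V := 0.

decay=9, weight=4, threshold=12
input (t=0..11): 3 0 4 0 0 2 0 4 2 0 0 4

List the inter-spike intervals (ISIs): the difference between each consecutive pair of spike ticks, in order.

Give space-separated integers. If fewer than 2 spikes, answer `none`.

Answer: 2 5 4

Derivation:
t=0: input=3 -> V=0 FIRE
t=1: input=0 -> V=0
t=2: input=4 -> V=0 FIRE
t=3: input=0 -> V=0
t=4: input=0 -> V=0
t=5: input=2 -> V=8
t=6: input=0 -> V=7
t=7: input=4 -> V=0 FIRE
t=8: input=2 -> V=8
t=9: input=0 -> V=7
t=10: input=0 -> V=6
t=11: input=4 -> V=0 FIRE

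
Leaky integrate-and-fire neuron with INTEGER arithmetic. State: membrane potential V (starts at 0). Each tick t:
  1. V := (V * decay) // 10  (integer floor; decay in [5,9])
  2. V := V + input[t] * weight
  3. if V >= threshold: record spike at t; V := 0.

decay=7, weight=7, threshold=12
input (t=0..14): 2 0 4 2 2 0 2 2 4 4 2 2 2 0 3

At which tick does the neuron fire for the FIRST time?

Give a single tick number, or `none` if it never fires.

t=0: input=2 -> V=0 FIRE
t=1: input=0 -> V=0
t=2: input=4 -> V=0 FIRE
t=3: input=2 -> V=0 FIRE
t=4: input=2 -> V=0 FIRE
t=5: input=0 -> V=0
t=6: input=2 -> V=0 FIRE
t=7: input=2 -> V=0 FIRE
t=8: input=4 -> V=0 FIRE
t=9: input=4 -> V=0 FIRE
t=10: input=2 -> V=0 FIRE
t=11: input=2 -> V=0 FIRE
t=12: input=2 -> V=0 FIRE
t=13: input=0 -> V=0
t=14: input=3 -> V=0 FIRE

Answer: 0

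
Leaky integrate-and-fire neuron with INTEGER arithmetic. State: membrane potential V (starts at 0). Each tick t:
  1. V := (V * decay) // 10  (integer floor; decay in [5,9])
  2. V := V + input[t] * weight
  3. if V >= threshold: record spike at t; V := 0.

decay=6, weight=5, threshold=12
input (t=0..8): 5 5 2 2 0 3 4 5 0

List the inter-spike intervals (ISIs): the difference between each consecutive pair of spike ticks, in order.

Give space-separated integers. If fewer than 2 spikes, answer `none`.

t=0: input=5 -> V=0 FIRE
t=1: input=5 -> V=0 FIRE
t=2: input=2 -> V=10
t=3: input=2 -> V=0 FIRE
t=4: input=0 -> V=0
t=5: input=3 -> V=0 FIRE
t=6: input=4 -> V=0 FIRE
t=7: input=5 -> V=0 FIRE
t=8: input=0 -> V=0

Answer: 1 2 2 1 1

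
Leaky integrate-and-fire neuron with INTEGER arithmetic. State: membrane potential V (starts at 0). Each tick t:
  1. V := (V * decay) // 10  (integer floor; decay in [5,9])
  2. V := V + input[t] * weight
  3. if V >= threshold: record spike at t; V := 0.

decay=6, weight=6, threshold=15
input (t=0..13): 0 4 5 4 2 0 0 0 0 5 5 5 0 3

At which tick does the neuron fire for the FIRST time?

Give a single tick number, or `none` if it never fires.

t=0: input=0 -> V=0
t=1: input=4 -> V=0 FIRE
t=2: input=5 -> V=0 FIRE
t=3: input=4 -> V=0 FIRE
t=4: input=2 -> V=12
t=5: input=0 -> V=7
t=6: input=0 -> V=4
t=7: input=0 -> V=2
t=8: input=0 -> V=1
t=9: input=5 -> V=0 FIRE
t=10: input=5 -> V=0 FIRE
t=11: input=5 -> V=0 FIRE
t=12: input=0 -> V=0
t=13: input=3 -> V=0 FIRE

Answer: 1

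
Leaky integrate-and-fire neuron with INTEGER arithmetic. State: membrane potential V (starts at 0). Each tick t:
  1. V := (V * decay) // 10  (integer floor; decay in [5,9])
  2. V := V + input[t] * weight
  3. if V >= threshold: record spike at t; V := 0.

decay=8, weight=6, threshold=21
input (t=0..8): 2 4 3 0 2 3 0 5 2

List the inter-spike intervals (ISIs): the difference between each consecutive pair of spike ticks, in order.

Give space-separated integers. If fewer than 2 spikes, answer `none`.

t=0: input=2 -> V=12
t=1: input=4 -> V=0 FIRE
t=2: input=3 -> V=18
t=3: input=0 -> V=14
t=4: input=2 -> V=0 FIRE
t=5: input=3 -> V=18
t=6: input=0 -> V=14
t=7: input=5 -> V=0 FIRE
t=8: input=2 -> V=12

Answer: 3 3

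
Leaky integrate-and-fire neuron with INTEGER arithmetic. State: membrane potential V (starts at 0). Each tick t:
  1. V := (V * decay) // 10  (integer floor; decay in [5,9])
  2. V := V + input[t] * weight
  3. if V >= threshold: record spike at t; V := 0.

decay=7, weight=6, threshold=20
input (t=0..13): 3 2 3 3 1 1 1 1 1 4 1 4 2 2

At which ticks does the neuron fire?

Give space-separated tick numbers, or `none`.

Answer: 1 3 9 11 13

Derivation:
t=0: input=3 -> V=18
t=1: input=2 -> V=0 FIRE
t=2: input=3 -> V=18
t=3: input=3 -> V=0 FIRE
t=4: input=1 -> V=6
t=5: input=1 -> V=10
t=6: input=1 -> V=13
t=7: input=1 -> V=15
t=8: input=1 -> V=16
t=9: input=4 -> V=0 FIRE
t=10: input=1 -> V=6
t=11: input=4 -> V=0 FIRE
t=12: input=2 -> V=12
t=13: input=2 -> V=0 FIRE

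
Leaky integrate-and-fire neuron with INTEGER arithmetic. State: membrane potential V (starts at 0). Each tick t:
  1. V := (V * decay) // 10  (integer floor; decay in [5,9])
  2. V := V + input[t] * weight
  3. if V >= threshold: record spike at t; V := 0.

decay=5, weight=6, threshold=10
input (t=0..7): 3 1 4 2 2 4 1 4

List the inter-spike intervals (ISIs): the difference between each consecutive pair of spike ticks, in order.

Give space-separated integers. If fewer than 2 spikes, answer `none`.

t=0: input=3 -> V=0 FIRE
t=1: input=1 -> V=6
t=2: input=4 -> V=0 FIRE
t=3: input=2 -> V=0 FIRE
t=4: input=2 -> V=0 FIRE
t=5: input=4 -> V=0 FIRE
t=6: input=1 -> V=6
t=7: input=4 -> V=0 FIRE

Answer: 2 1 1 1 2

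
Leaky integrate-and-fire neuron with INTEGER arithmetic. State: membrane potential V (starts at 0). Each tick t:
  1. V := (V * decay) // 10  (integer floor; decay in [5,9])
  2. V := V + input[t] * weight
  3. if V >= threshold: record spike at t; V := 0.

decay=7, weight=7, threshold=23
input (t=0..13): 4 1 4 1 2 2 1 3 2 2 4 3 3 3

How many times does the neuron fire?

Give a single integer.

t=0: input=4 -> V=0 FIRE
t=1: input=1 -> V=7
t=2: input=4 -> V=0 FIRE
t=3: input=1 -> V=7
t=4: input=2 -> V=18
t=5: input=2 -> V=0 FIRE
t=6: input=1 -> V=7
t=7: input=3 -> V=0 FIRE
t=8: input=2 -> V=14
t=9: input=2 -> V=0 FIRE
t=10: input=4 -> V=0 FIRE
t=11: input=3 -> V=21
t=12: input=3 -> V=0 FIRE
t=13: input=3 -> V=21

Answer: 7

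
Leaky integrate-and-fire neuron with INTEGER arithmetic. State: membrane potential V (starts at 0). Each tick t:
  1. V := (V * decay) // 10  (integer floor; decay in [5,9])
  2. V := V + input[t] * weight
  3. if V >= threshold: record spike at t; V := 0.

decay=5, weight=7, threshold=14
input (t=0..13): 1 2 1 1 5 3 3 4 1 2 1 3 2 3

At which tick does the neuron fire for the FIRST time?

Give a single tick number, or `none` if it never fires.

t=0: input=1 -> V=7
t=1: input=2 -> V=0 FIRE
t=2: input=1 -> V=7
t=3: input=1 -> V=10
t=4: input=5 -> V=0 FIRE
t=5: input=3 -> V=0 FIRE
t=6: input=3 -> V=0 FIRE
t=7: input=4 -> V=0 FIRE
t=8: input=1 -> V=7
t=9: input=2 -> V=0 FIRE
t=10: input=1 -> V=7
t=11: input=3 -> V=0 FIRE
t=12: input=2 -> V=0 FIRE
t=13: input=3 -> V=0 FIRE

Answer: 1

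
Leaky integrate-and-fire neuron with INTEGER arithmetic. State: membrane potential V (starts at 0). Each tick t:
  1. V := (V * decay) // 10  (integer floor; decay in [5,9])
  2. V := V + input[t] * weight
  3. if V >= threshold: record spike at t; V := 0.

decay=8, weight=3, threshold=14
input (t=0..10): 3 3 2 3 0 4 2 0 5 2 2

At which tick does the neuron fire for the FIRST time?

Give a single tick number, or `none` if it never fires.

Answer: 1

Derivation:
t=0: input=3 -> V=9
t=1: input=3 -> V=0 FIRE
t=2: input=2 -> V=6
t=3: input=3 -> V=13
t=4: input=0 -> V=10
t=5: input=4 -> V=0 FIRE
t=6: input=2 -> V=6
t=7: input=0 -> V=4
t=8: input=5 -> V=0 FIRE
t=9: input=2 -> V=6
t=10: input=2 -> V=10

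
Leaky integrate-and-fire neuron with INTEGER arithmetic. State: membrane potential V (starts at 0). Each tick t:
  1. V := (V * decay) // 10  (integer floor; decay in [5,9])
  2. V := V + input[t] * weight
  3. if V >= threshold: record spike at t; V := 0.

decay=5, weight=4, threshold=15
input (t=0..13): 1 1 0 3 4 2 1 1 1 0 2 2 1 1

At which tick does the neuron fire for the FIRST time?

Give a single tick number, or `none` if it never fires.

Answer: 4

Derivation:
t=0: input=1 -> V=4
t=1: input=1 -> V=6
t=2: input=0 -> V=3
t=3: input=3 -> V=13
t=4: input=4 -> V=0 FIRE
t=5: input=2 -> V=8
t=6: input=1 -> V=8
t=7: input=1 -> V=8
t=8: input=1 -> V=8
t=9: input=0 -> V=4
t=10: input=2 -> V=10
t=11: input=2 -> V=13
t=12: input=1 -> V=10
t=13: input=1 -> V=9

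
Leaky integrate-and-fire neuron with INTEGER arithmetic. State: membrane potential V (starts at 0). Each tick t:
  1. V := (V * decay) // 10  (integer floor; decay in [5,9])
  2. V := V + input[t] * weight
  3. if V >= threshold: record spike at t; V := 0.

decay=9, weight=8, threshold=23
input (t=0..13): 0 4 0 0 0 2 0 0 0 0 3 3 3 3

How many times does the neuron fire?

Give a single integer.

Answer: 5

Derivation:
t=0: input=0 -> V=0
t=1: input=4 -> V=0 FIRE
t=2: input=0 -> V=0
t=3: input=0 -> V=0
t=4: input=0 -> V=0
t=5: input=2 -> V=16
t=6: input=0 -> V=14
t=7: input=0 -> V=12
t=8: input=0 -> V=10
t=9: input=0 -> V=9
t=10: input=3 -> V=0 FIRE
t=11: input=3 -> V=0 FIRE
t=12: input=3 -> V=0 FIRE
t=13: input=3 -> V=0 FIRE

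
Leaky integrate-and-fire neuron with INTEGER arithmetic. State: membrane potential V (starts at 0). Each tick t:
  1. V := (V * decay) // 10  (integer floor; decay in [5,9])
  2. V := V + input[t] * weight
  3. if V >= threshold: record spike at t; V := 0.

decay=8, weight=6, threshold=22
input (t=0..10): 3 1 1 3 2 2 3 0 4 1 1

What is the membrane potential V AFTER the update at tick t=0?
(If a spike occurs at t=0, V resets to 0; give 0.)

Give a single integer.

Answer: 18

Derivation:
t=0: input=3 -> V=18
t=1: input=1 -> V=20
t=2: input=1 -> V=0 FIRE
t=3: input=3 -> V=18
t=4: input=2 -> V=0 FIRE
t=5: input=2 -> V=12
t=6: input=3 -> V=0 FIRE
t=7: input=0 -> V=0
t=8: input=4 -> V=0 FIRE
t=9: input=1 -> V=6
t=10: input=1 -> V=10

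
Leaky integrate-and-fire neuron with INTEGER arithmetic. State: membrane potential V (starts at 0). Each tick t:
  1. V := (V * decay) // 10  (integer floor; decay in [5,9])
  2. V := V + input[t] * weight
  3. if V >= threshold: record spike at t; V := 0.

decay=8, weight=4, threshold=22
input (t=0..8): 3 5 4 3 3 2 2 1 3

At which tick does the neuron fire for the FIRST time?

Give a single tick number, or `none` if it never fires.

Answer: 1

Derivation:
t=0: input=3 -> V=12
t=1: input=5 -> V=0 FIRE
t=2: input=4 -> V=16
t=3: input=3 -> V=0 FIRE
t=4: input=3 -> V=12
t=5: input=2 -> V=17
t=6: input=2 -> V=21
t=7: input=1 -> V=20
t=8: input=3 -> V=0 FIRE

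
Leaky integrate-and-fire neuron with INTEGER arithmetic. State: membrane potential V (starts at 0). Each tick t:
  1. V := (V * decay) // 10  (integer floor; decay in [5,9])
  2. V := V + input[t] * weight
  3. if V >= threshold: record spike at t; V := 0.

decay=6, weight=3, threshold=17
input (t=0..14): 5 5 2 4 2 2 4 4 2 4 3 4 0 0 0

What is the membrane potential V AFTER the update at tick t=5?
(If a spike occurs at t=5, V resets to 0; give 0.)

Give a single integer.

Answer: 15

Derivation:
t=0: input=5 -> V=15
t=1: input=5 -> V=0 FIRE
t=2: input=2 -> V=6
t=3: input=4 -> V=15
t=4: input=2 -> V=15
t=5: input=2 -> V=15
t=6: input=4 -> V=0 FIRE
t=7: input=4 -> V=12
t=8: input=2 -> V=13
t=9: input=4 -> V=0 FIRE
t=10: input=3 -> V=9
t=11: input=4 -> V=0 FIRE
t=12: input=0 -> V=0
t=13: input=0 -> V=0
t=14: input=0 -> V=0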